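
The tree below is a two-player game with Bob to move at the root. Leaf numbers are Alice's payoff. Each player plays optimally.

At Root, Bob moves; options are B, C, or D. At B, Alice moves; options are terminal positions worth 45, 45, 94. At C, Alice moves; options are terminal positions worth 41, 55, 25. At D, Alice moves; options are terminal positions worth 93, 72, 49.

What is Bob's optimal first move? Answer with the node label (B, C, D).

B (Alice): max(45, 45, 94) = 94
C (Alice): max(41, 55, 25) = 55
D (Alice): max(93, 72, 49) = 93
Root (Bob): min(94, 55, 93) = 55
Bob picks the child with the lowest value: C (value 55).

C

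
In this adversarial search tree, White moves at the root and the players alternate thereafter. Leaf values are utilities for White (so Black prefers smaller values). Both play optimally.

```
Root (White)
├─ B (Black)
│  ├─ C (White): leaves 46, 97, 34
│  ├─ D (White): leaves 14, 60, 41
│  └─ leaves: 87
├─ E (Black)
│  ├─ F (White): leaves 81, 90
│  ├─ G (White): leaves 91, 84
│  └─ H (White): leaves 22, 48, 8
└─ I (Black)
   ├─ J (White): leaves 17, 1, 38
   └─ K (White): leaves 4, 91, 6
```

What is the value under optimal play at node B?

C: max(46, 97, 34) = 97
D: max(14, 60, 41) = 60
B: min(97, 60, 87) = 60

60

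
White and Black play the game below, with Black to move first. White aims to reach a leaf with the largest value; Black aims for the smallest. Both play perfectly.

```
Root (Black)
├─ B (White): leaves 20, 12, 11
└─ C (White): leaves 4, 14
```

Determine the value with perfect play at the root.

B (White): max(20, 12, 11) = 20
C (White): max(4, 14) = 14
Root (Black): min(20, 14) = 14

14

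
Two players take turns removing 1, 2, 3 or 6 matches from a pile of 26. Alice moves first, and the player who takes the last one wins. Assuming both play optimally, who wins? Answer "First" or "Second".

Positions where the player to move wins (W) vs loses (L):
i:   0  1  2  3  4  5  6  7  8  9 10 11 12 13 14 15 16 17 18 19 20 21 22 23 24 25 26
     L  W  W  W  L  W  W  W  L  W  W  W  L  W  W  W  L  W  W  W  L  W  W  W  L  W  W
Position 26 is W, so the first player wins.

First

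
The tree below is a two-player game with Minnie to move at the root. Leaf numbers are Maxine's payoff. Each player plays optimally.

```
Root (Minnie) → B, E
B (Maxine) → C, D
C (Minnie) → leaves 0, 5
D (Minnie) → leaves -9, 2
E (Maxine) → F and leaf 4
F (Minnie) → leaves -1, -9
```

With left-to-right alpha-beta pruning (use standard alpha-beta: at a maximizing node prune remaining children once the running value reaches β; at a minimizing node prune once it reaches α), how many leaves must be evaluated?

6

C [α=-∞,β=+∞]: v=0
D [α=0,β=+∞]: v=-9 after child 1 ≤ α → α-cutoff, skip 1
B [α=-∞,β=+∞]: v=0
F [α=-∞,β=0]: v=-9
E [α=-∞,β=0]: v=4
Root [α=-∞,β=+∞]: v=0
Leaves evaluated: 6 of 7.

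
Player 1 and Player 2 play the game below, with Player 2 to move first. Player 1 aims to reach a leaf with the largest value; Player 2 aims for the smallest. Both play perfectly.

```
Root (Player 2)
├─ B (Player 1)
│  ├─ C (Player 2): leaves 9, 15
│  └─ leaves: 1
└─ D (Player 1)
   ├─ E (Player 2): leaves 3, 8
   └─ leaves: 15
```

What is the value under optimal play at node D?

15

E: min(3, 8) = 3
D: max(3, 15) = 15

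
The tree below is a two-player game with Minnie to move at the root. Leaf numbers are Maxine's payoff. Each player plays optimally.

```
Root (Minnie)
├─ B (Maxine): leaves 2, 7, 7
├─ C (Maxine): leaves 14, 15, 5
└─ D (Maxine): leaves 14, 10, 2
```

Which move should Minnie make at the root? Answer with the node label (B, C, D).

B (Maxine): max(2, 7, 7) = 7
C (Maxine): max(14, 15, 5) = 15
D (Maxine): max(14, 10, 2) = 14
Root (Minnie): min(7, 15, 14) = 7
Minnie picks the child with the lowest value: B (value 7).

B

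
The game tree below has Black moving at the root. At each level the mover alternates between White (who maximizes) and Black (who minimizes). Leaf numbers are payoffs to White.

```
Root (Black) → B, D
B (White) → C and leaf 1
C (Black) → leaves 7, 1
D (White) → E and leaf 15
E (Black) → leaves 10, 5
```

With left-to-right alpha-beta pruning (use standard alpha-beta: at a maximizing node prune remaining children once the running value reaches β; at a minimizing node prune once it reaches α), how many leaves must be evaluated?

5

C [α=-∞,β=+∞]: v=1
B [α=-∞,β=+∞]: v=1
E [α=-∞,β=1]: v=5
D [α=-∞,β=1]: v=5 after child 1 ≥ β → β-cutoff, skip 1
Root [α=-∞,β=+∞]: v=1
Leaves evaluated: 5 of 6.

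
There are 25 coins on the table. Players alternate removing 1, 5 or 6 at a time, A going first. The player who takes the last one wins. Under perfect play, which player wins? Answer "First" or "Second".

Compute winning (W) and losing (L) positions by backward induction:
i:   0  1  2  3  4  5  6  7  8  9 10 11 12 13 14 15 16 17 18 19 20 21 22 23 24 25
     L  W  L  W  L  W  W  W  W  W  W  L  W  L  W  L  W  W  W  W  W  W  L  W  L  W
Position 25 is W, so the first player wins.

First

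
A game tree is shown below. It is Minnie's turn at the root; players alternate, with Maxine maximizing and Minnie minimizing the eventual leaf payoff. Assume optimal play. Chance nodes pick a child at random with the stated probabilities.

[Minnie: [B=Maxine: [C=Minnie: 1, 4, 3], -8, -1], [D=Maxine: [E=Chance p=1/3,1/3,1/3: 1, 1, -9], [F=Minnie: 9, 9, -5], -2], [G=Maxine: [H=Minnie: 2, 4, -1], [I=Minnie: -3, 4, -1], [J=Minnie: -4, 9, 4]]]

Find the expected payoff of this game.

-2

C (Minnie): min(1, 4, 3) = 1
B (Maxine): max(1, -8, -1) = 1
E (Chance): 1/3·1 + 1/3·1 + 1/3·-9 = -2.33
F (Minnie): min(9, 9, -5) = -5
D (Maxine): max(-2.33, -5, -2) = -2
H (Minnie): min(2, 4, -1) = -1
I (Minnie): min(-3, 4, -1) = -3
J (Minnie): min(-4, 9, 4) = -4
G (Maxine): max(-1, -3, -4) = -1
Root (Minnie): min(1, -2, -1) = -2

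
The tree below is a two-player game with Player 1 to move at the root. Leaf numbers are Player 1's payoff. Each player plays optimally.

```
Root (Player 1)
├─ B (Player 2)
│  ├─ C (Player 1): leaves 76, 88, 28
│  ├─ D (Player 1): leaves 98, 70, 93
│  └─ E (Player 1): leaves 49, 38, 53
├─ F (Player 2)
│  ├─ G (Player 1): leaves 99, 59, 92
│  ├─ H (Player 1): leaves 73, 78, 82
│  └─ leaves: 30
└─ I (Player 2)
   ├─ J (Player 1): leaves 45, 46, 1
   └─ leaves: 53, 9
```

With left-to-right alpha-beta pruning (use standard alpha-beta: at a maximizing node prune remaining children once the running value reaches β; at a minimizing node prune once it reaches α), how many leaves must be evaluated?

C [α=-∞,β=+∞]: v=88
D [α=-∞,β=88]: v=98 after child 1 ≥ β → β-cutoff, skip 2
E [α=-∞,β=88]: v=53
B [α=-∞,β=+∞]: v=53
G [α=53,β=+∞]: v=99
H [α=53,β=99]: v=82
F [α=53,β=+∞]: v=30
J [α=53,β=+∞]: v=46
I [α=53,β=+∞]: v=46 after child 1 ≤ α → α-cutoff, skip 2
Root [α=-∞,β=+∞]: v=53
Leaves evaluated: 17 of 21.

17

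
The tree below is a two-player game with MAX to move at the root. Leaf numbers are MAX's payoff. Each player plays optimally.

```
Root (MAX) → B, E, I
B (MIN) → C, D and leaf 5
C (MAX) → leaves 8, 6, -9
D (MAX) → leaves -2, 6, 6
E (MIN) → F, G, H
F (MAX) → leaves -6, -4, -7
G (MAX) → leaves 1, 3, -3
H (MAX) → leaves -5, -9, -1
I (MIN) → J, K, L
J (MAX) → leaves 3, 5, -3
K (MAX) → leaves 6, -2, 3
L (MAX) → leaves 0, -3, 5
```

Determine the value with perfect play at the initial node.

C (MAX): max(8, 6, -9) = 8
D (MAX): max(-2, 6, 6) = 6
B (MIN): min(8, 6, 5) = 5
F (MAX): max(-6, -4, -7) = -4
G (MAX): max(1, 3, -3) = 3
H (MAX): max(-5, -9, -1) = -1
E (MIN): min(-4, 3, -1) = -4
J (MAX): max(3, 5, -3) = 5
K (MAX): max(6, -2, 3) = 6
L (MAX): max(0, -3, 5) = 5
I (MIN): min(5, 6, 5) = 5
Root (MAX): max(5, -4, 5) = 5

5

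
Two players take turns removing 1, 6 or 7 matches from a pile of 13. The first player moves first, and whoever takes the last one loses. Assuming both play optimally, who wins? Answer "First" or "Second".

W/L table (W = player to move can force a win):
i:   0  1  2  3  4  5  6  7  8  9 10 11 12 13
     W  L  W  L  W  L  W  W  W  W  W  W  W  L
Position 13 is L, so the second player wins.

Second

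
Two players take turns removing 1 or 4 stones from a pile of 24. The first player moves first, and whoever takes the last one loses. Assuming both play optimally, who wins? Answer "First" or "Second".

First

i:   0  1  2  3  4  5  6  7  8  9 10 11 12 13 14 15 16 17 18 19 20 21 22 23 24
     W  L  W  L  W  W  L  W  L  W  W  L  W  L  W  W  L  W  L  W  W  L  W  L  W
Position 24 is W, so the first player wins.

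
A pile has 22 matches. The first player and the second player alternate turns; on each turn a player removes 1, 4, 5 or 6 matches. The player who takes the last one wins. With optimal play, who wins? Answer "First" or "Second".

First

i:   0  1  2  3  4  5  6  7  8  9 10 11 12 13 14 15 16 17 18 19 20 21 22
     L  W  L  W  W  W  W  W  W  L  W  L  W  W  W  W  W  W  L  W  L  W  W
Position 22 is W, so the first player wins.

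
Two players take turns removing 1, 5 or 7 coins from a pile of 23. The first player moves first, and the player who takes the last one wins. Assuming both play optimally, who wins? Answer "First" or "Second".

First

W/L table (W = player to move can force a win):
i:   0  1  2  3  4  5  6  7  8  9 10 11 12 13 14 15 16 17 18 19 20 21 22 23
     L  W  L  W  L  W  L  W  L  W  L  W  L  W  L  W  L  W  L  W  L  W  L  W
Position 23 is W, so the first player wins.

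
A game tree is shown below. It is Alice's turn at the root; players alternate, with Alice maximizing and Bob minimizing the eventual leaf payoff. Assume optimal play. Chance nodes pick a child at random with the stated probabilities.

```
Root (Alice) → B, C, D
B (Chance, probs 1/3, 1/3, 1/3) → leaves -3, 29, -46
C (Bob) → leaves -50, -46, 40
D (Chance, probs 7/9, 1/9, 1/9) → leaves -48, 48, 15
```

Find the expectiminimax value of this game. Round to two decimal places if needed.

B (Chance): 1/3·-3 + 1/3·29 + 1/3·-46 = -6.67
C (Bob): min(-50, -46, 40) = -50
D (Chance): 7/9·-48 + 1/9·48 + 1/9·15 = -30.33
Root (Alice): max(-6.67, -50, -30.33) = -6.67

-6.67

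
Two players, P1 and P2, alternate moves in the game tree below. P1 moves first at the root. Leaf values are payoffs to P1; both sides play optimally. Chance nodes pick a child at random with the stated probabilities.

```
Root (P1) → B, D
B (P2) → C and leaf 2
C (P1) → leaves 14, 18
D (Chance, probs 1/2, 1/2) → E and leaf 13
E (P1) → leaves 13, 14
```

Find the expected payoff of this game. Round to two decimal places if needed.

13.5

C (P1): max(14, 18) = 18
B (P2): min(18, 2) = 2
E (P1): max(13, 14) = 14
D (Chance): 1/2·14 + 1/2·13 = 13.5
Root (P1): max(2, 13.5) = 13.5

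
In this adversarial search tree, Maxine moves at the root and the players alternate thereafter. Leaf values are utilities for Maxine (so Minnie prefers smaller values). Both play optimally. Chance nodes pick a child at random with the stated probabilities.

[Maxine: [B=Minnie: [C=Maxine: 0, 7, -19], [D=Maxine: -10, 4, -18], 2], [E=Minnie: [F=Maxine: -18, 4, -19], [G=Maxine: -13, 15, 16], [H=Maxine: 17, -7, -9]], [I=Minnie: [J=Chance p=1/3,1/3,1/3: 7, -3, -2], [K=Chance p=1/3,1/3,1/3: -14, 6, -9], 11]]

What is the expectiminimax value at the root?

C (Maxine): max(0, 7, -19) = 7
D (Maxine): max(-10, 4, -18) = 4
B (Minnie): min(7, 4, 2) = 2
F (Maxine): max(-18, 4, -19) = 4
G (Maxine): max(-13, 15, 16) = 16
H (Maxine): max(17, -7, -9) = 17
E (Minnie): min(4, 16, 17) = 4
J (Chance): 1/3·7 + 1/3·-3 + 1/3·-2 = 0.67
K (Chance): 1/3·-14 + 1/3·6 + 1/3·-9 = -5.67
I (Minnie): min(0.67, -5.67, 11) = -5.67
Root (Maxine): max(2, 4, -5.67) = 4

4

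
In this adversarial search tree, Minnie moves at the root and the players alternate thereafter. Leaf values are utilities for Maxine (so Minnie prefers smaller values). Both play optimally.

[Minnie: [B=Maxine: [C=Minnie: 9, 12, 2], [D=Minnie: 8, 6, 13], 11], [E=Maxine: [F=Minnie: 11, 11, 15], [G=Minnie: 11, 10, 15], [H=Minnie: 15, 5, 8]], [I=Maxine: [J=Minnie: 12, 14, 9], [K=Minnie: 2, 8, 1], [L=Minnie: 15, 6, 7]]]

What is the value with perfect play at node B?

11

C: min(9, 12, 2) = 2
D: min(8, 6, 13) = 6
B: max(2, 6, 11) = 11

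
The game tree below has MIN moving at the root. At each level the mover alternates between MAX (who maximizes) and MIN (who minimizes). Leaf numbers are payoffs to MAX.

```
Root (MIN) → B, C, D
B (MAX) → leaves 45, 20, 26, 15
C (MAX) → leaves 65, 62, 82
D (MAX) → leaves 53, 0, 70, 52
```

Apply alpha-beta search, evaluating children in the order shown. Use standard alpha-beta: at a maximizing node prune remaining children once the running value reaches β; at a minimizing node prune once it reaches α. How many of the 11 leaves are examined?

6

B [α=-∞,β=+∞]: v=45
C [α=-∞,β=45]: v=65 after child 1 ≥ β → β-cutoff, skip 2
D [α=-∞,β=45]: v=53 after child 1 ≥ β → β-cutoff, skip 3
Root [α=-∞,β=+∞]: v=45
Leaves evaluated: 6 of 11.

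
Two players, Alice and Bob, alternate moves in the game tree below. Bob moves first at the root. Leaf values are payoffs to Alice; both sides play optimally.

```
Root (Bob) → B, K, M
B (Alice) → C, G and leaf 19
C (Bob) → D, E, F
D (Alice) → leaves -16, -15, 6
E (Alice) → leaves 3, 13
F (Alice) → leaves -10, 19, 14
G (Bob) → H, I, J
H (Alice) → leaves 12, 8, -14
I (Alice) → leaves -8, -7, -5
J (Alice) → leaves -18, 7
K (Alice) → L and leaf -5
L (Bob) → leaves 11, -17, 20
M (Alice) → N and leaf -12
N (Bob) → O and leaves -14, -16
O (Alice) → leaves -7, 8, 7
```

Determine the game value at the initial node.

D (Alice): max(-16, -15, 6) = 6
E (Alice): max(3, 13) = 13
F (Alice): max(-10, 19, 14) = 19
C (Bob): min(6, 13, 19) = 6
H (Alice): max(12, 8, -14) = 12
I (Alice): max(-8, -7, -5) = -5
J (Alice): max(-18, 7) = 7
G (Bob): min(12, -5, 7) = -5
B (Alice): max(6, -5, 19) = 19
L (Bob): min(11, -17, 20) = -17
K (Alice): max(-17, -5) = -5
O (Alice): max(-7, 8, 7) = 8
N (Bob): min(8, -14, -16) = -16
M (Alice): max(-16, -12) = -12
Root (Bob): min(19, -5, -12) = -12

-12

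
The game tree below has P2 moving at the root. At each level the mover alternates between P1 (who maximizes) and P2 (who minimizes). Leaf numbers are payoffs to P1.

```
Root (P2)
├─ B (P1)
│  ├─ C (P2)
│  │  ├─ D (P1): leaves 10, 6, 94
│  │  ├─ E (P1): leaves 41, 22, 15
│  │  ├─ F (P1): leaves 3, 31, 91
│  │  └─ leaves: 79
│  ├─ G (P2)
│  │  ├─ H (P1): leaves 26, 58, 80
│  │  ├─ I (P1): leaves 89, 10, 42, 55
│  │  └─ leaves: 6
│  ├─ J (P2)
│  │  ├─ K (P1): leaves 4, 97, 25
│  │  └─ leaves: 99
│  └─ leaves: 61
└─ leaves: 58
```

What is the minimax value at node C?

41

D: max(10, 6, 94) = 94
E: max(41, 22, 15) = 41
F: max(3, 31, 91) = 91
C: min(94, 41, 91, 79) = 41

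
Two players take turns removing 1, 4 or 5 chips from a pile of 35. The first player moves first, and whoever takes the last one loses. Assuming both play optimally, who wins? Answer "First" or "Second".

Second

Positions where the player to move wins (W) vs loses (L):
i:   0  1  2  3  4  5  6  7  8  9 10 11 12 13 14 15 16 17 18 19 20 21 22 23 24 25 26 27 28 29 30 31 32 33 34 35
     W  L  W  L  W  W  W  W  W  L  W  L  W  W  W  W  W  L  W  L  W  W  W  W  W  L  W  L  W  W  W  W  W  L  W  L
Position 35 is L, so the second player wins.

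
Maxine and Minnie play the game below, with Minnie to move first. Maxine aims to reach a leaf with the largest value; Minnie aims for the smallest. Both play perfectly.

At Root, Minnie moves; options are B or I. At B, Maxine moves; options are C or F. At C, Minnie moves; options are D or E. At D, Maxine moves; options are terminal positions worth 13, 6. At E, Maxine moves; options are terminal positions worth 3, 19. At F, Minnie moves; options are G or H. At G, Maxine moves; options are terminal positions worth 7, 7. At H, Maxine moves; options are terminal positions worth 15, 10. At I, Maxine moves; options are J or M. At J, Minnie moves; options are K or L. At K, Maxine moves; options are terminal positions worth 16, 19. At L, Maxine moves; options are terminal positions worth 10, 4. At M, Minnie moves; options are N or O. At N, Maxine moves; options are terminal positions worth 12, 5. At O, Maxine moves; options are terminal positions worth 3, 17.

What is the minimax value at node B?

13

D: max(13, 6) = 13
E: max(3, 19) = 19
C: min(13, 19) = 13
G: max(7, 7) = 7
H: max(15, 10) = 15
F: min(7, 15) = 7
B: max(13, 7) = 13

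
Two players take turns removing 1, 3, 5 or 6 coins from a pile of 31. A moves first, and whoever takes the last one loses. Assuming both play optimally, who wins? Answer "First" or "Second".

Compute winning (W) and losing (L) positions by backward induction:
i:   0  1  2  3  4  5  6  7  8  9 10 11 12 13 14 15 16 17 18 19 20 21 22 23 24 25 26 27 28 29 30 31
     W  L  W  L  W  L  W  W  W  W  W  W  L  W  L  W  L  W  W  W  W  W  W  L  W  L  W  L  W  W  W  W
Position 31 is W, so the first player wins.

First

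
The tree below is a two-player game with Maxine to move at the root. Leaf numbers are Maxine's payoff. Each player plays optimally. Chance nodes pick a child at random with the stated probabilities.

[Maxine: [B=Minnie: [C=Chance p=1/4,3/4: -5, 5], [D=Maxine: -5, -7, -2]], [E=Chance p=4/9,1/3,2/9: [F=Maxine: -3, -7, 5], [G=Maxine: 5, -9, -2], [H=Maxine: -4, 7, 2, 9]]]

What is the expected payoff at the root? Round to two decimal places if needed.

5.89

C (Chance): 1/4·-5 + 3/4·5 = 2.5
D (Maxine): max(-5, -7, -2) = -2
B (Minnie): min(2.5, -2) = -2
F (Maxine): max(-3, -7, 5) = 5
G (Maxine): max(5, -9, -2) = 5
H (Maxine): max(-4, 7, 2, 9) = 9
E (Chance): 4/9·5 + 1/3·5 + 2/9·9 = 5.89
Root (Maxine): max(-2, 5.89) = 5.89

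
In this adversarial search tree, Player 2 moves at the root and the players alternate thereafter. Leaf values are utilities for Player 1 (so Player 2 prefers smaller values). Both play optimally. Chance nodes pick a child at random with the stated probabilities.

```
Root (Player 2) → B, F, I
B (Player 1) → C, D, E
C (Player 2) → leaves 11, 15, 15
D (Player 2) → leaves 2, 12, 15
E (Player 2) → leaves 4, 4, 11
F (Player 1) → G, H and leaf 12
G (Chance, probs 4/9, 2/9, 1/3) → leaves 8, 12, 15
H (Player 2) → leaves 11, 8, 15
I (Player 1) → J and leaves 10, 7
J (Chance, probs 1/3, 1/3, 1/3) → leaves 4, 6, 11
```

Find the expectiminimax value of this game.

C (Player 2): min(11, 15, 15) = 11
D (Player 2): min(2, 12, 15) = 2
E (Player 2): min(4, 4, 11) = 4
B (Player 1): max(11, 2, 4) = 11
G (Chance): 4/9·8 + 2/9·12 + 1/3·15 = 11.22
H (Player 2): min(11, 8, 15) = 8
F (Player 1): max(11.22, 8, 12) = 12
J (Chance): 1/3·4 + 1/3·6 + 1/3·11 = 7
I (Player 1): max(7, 10, 7) = 10
Root (Player 2): min(11, 12, 10) = 10

10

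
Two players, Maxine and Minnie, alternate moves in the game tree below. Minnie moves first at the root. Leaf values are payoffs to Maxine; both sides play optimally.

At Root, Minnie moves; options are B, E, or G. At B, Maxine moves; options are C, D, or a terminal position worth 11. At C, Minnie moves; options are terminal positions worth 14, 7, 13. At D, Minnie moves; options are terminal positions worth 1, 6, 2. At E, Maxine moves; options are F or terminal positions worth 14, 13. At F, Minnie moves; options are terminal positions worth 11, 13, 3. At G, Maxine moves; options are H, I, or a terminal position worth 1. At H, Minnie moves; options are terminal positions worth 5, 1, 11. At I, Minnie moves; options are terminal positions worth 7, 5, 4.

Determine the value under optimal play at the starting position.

C (Minnie): min(14, 7, 13) = 7
D (Minnie): min(1, 6, 2) = 1
B (Maxine): max(7, 1, 11) = 11
F (Minnie): min(11, 13, 3) = 3
E (Maxine): max(3, 14, 13) = 14
H (Minnie): min(5, 1, 11) = 1
I (Minnie): min(7, 5, 4) = 4
G (Maxine): max(1, 4, 1) = 4
Root (Minnie): min(11, 14, 4) = 4

4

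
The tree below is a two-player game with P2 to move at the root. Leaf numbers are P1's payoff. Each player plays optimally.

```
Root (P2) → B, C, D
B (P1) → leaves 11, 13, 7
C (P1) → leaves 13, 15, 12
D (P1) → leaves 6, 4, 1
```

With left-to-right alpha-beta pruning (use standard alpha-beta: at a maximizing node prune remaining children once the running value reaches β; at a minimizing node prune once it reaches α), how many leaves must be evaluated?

7

B [α=-∞,β=+∞]: v=13
C [α=-∞,β=13]: v=13 after child 1 ≥ β → β-cutoff, skip 2
D [α=-∞,β=13]: v=6
Root [α=-∞,β=+∞]: v=6
Leaves evaluated: 7 of 9.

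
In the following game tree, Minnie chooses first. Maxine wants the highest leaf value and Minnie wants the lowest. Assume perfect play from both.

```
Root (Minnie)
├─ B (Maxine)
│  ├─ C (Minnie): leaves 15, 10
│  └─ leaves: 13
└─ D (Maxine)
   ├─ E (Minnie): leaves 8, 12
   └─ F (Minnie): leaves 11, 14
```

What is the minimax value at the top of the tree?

C (Minnie): min(15, 10) = 10
B (Maxine): max(10, 13) = 13
E (Minnie): min(8, 12) = 8
F (Minnie): min(11, 14) = 11
D (Maxine): max(8, 11) = 11
Root (Minnie): min(13, 11) = 11

11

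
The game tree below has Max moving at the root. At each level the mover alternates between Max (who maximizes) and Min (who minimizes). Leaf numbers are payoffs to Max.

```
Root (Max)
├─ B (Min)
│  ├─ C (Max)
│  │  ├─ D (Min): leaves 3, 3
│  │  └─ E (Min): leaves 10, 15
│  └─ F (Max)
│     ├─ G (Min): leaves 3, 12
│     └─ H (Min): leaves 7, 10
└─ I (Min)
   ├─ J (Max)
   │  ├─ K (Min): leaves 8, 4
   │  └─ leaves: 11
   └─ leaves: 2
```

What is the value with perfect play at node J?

K: min(8, 4) = 4
J: max(4, 11) = 11

11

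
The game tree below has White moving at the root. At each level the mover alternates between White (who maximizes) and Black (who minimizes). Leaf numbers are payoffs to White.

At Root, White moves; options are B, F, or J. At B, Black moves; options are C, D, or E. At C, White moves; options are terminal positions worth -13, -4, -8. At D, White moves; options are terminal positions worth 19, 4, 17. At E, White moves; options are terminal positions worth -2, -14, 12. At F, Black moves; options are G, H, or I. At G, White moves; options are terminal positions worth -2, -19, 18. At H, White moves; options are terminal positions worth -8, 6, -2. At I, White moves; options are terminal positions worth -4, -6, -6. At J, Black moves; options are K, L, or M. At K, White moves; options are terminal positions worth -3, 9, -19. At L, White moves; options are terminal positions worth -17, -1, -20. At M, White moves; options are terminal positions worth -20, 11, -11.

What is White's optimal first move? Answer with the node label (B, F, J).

J

C (White): max(-13, -4, -8) = -4
D (White): max(19, 4, 17) = 19
E (White): max(-2, -14, 12) = 12
B (Black): min(-4, 19, 12) = -4
G (White): max(-2, -19, 18) = 18
H (White): max(-8, 6, -2) = 6
I (White): max(-4, -6, -6) = -4
F (Black): min(18, 6, -4) = -4
K (White): max(-3, 9, -19) = 9
L (White): max(-17, -1, -20) = -1
M (White): max(-20, 11, -11) = 11
J (Black): min(9, -1, 11) = -1
Root (White): max(-4, -4, -1) = -1
White picks the child with the highest value: J (value -1).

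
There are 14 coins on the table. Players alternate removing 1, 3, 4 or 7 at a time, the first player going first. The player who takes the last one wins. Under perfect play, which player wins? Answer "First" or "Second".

First

i:   0  1  2  3  4  5  6  7  8  9 10 11 12 13 14
     L  W  L  W  W  W  W  W  L  W  L  W  W  W  W
Position 14 is W, so the first player wins.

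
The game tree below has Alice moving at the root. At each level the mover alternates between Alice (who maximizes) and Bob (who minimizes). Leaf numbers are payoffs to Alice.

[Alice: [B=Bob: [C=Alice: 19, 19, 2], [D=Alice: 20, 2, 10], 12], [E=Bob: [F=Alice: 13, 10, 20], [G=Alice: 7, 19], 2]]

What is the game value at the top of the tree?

12

C (Alice): max(19, 19, 2) = 19
D (Alice): max(20, 2, 10) = 20
B (Bob): min(19, 20, 12) = 12
F (Alice): max(13, 10, 20) = 20
G (Alice): max(7, 19) = 19
E (Bob): min(20, 19, 2) = 2
Root (Alice): max(12, 2) = 12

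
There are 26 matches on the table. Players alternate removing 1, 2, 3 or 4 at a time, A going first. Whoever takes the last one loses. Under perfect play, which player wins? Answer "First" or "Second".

W/L table (W = player to move can force a win):
i:   0  1  2  3  4  5  6  7  8  9 10 11 12 13 14 15 16 17 18 19 20 21 22 23 24 25 26
     W  L  W  W  W  W  L  W  W  W  W  L  W  W  W  W  L  W  W  W  W  L  W  W  W  W  L
Position 26 is L, so the second player wins.

Second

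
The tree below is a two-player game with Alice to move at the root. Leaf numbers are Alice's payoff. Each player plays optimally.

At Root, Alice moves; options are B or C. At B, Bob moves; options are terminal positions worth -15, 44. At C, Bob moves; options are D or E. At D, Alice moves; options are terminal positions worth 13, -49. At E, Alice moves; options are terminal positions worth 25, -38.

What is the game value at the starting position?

B (Bob): min(-15, 44) = -15
D (Alice): max(13, -49) = 13
E (Alice): max(25, -38) = 25
C (Bob): min(13, 25) = 13
Root (Alice): max(-15, 13) = 13

13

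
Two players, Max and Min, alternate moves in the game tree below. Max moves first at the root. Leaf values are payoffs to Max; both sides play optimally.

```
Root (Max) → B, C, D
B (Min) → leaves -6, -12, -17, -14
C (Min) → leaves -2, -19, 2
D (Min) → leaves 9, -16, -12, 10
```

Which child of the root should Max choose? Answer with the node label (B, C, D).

B (Min): min(-6, -12, -17, -14) = -17
C (Min): min(-2, -19, 2) = -19
D (Min): min(9, -16, -12, 10) = -16
Root (Max): max(-17, -19, -16) = -16
Max picks the child with the highest value: D (value -16).

D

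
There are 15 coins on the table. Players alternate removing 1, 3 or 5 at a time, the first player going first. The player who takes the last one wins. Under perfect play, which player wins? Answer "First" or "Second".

Positions where the player to move wins (W) vs loses (L):
i:   0  1  2  3  4  5  6  7  8  9 10 11 12 13 14 15
     L  W  L  W  L  W  L  W  L  W  L  W  L  W  L  W
Position 15 is W, so the first player wins.

First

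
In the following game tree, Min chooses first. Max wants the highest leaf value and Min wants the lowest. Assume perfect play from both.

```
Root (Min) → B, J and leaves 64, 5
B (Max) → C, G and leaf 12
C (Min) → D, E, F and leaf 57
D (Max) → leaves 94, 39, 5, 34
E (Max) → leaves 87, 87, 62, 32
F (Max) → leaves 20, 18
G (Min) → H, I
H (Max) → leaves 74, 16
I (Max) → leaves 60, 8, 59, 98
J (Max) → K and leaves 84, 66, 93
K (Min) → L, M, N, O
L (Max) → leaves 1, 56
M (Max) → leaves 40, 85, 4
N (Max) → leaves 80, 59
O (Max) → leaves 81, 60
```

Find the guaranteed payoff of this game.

D (Max): max(94, 39, 5, 34) = 94
E (Max): max(87, 87, 62, 32) = 87
F (Max): max(20, 18) = 20
C (Min): min(94, 87, 20, 57) = 20
H (Max): max(74, 16) = 74
I (Max): max(60, 8, 59, 98) = 98
G (Min): min(74, 98) = 74
B (Max): max(20, 74, 12) = 74
L (Max): max(1, 56) = 56
M (Max): max(40, 85, 4) = 85
N (Max): max(80, 59) = 80
O (Max): max(81, 60) = 81
K (Min): min(56, 85, 80, 81) = 56
J (Max): max(56, 84, 66, 93) = 93
Root (Min): min(74, 93, 64, 5) = 5

5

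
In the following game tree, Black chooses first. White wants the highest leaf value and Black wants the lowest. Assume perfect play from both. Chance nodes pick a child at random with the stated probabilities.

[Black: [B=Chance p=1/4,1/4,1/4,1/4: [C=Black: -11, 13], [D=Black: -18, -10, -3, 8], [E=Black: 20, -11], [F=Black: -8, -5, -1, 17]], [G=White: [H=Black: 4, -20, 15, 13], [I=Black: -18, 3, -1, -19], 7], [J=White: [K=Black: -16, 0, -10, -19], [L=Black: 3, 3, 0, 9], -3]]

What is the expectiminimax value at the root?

-12

C (Black): min(-11, 13) = -11
D (Black): min(-18, -10, -3, 8) = -18
E (Black): min(20, -11) = -11
F (Black): min(-8, -5, -1, 17) = -8
B (Chance): 1/4·-11 + 1/4·-18 + 1/4·-11 + 1/4·-8 = -12
H (Black): min(4, -20, 15, 13) = -20
I (Black): min(-18, 3, -1, -19) = -19
G (White): max(-20, -19, 7) = 7
K (Black): min(-16, 0, -10, -19) = -19
L (Black): min(3, 3, 0, 9) = 0
J (White): max(-19, 0, -3) = 0
Root (Black): min(-12, 7, 0) = -12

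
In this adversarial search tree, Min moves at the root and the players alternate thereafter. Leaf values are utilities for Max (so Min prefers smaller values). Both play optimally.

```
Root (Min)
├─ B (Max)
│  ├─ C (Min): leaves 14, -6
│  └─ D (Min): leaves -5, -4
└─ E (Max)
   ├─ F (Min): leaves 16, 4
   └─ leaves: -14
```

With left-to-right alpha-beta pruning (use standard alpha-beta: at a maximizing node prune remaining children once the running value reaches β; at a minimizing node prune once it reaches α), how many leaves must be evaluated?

6

C [α=-∞,β=+∞]: v=-6
D [α=-6,β=+∞]: v=-5
B [α=-∞,β=+∞]: v=-5
F [α=-∞,β=-5]: v=4
E [α=-∞,β=-5]: v=4 after child 1 ≥ β → β-cutoff, skip 1
Root [α=-∞,β=+∞]: v=-5
Leaves evaluated: 6 of 7.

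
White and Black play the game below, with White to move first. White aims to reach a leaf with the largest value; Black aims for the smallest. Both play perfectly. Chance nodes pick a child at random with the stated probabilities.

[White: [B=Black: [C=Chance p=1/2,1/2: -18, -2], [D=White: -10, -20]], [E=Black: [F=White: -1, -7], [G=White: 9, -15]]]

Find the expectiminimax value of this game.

C (Chance): 1/2·-18 + 1/2·-2 = -10
D (White): max(-10, -20) = -10
B (Black): min(-10, -10) = -10
F (White): max(-1, -7) = -1
G (White): max(9, -15) = 9
E (Black): min(-1, 9) = -1
Root (White): max(-10, -1) = -1

-1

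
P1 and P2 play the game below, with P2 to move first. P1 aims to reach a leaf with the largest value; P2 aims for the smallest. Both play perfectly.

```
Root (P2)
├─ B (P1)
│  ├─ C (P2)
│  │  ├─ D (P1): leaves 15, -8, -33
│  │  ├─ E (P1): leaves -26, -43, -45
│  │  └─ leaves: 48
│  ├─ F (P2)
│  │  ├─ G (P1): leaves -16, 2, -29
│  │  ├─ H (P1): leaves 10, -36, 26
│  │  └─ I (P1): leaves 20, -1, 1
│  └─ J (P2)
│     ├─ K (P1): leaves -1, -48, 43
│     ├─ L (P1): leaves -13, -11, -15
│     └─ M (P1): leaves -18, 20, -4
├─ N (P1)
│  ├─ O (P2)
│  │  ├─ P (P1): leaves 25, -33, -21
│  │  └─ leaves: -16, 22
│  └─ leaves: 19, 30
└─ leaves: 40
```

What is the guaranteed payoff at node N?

P: max(25, -33, -21) = 25
O: min(25, -16, 22) = -16
N: max(-16, 19, 30) = 30

30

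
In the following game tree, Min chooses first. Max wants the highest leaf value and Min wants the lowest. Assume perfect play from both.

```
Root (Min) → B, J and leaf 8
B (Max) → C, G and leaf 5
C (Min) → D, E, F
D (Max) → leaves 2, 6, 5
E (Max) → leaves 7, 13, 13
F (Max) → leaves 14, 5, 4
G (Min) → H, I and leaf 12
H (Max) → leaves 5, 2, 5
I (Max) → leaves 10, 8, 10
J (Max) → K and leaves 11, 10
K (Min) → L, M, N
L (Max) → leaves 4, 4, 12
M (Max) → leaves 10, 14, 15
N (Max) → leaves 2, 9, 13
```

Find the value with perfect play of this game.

D (Max): max(2, 6, 5) = 6
E (Max): max(7, 13, 13) = 13
F (Max): max(14, 5, 4) = 14
C (Min): min(6, 13, 14) = 6
H (Max): max(5, 2, 5) = 5
I (Max): max(10, 8, 10) = 10
G (Min): min(5, 10, 12) = 5
B (Max): max(6, 5, 5) = 6
L (Max): max(4, 4, 12) = 12
M (Max): max(10, 14, 15) = 15
N (Max): max(2, 9, 13) = 13
K (Min): min(12, 15, 13) = 12
J (Max): max(12, 11, 10) = 12
Root (Min): min(6, 12, 8) = 6

6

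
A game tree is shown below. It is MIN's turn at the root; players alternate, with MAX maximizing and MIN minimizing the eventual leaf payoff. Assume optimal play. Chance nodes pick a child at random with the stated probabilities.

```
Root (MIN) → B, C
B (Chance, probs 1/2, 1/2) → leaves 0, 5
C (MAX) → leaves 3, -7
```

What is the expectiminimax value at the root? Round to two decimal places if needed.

2.5

B (Chance): 1/2·0 + 1/2·5 = 2.5
C (MAX): max(3, -7) = 3
Root (MIN): min(2.5, 3) = 2.5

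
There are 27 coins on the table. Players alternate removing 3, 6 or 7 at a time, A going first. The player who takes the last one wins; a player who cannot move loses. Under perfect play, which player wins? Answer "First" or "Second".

First

Compute winning (W) and losing (L) positions by backward induction:
i:   0  1  2  3  4  5  6  7  8  9 10 11 12 13 14 15 16 17 18 19 20 21 22 23 24 25 26 27
     L  L  L  W  W  W  W  W  W  W  L  L  L  W  W  W  W  W  W  W  L  L  L  W  W  W  W  W
Position 27 is W, so the first player wins.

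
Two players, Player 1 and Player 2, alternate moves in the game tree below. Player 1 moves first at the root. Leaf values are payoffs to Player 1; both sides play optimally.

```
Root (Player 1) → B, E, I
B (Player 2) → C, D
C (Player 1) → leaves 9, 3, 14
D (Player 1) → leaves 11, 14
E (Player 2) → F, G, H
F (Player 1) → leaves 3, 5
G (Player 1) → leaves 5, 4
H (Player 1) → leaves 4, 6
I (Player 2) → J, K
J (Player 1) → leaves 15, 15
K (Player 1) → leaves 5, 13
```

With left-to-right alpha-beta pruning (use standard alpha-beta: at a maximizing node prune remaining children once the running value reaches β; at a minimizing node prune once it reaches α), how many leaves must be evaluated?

C [α=-∞,β=+∞]: v=14
D [α=-∞,β=14]: v=14
B [α=-∞,β=+∞]: v=14
F [α=14,β=+∞]: v=5
E [α=14,β=+∞]: v=5 after child 1 ≤ α → α-cutoff, skip 2
J [α=14,β=+∞]: v=15
K [α=14,β=15]: v=13
I [α=14,β=+∞]: v=13
Root [α=-∞,β=+∞]: v=14
Leaves evaluated: 11 of 15.

11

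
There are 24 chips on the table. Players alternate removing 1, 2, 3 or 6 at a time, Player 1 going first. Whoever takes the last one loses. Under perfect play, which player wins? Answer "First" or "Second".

First

i:   0  1  2  3  4  5  6  7  8  9 10 11 12 13 14 15 16 17 18 19 20 21 22 23 24
     W  L  W  W  W  L  W  W  W  L  W  W  W  L  W  W  W  L  W  W  W  L  W  W  W
Position 24 is W, so the first player wins.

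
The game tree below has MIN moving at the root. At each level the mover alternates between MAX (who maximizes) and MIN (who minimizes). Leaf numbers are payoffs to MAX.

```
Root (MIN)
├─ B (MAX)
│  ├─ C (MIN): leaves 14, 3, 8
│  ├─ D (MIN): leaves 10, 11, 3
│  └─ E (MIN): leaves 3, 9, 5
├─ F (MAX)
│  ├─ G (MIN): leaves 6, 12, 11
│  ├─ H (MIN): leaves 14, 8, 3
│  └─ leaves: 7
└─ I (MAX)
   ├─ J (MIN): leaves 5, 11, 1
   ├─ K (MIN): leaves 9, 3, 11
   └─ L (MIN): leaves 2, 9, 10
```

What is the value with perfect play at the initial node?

C (MIN): min(14, 3, 8) = 3
D (MIN): min(10, 11, 3) = 3
E (MIN): min(3, 9, 5) = 3
B (MAX): max(3, 3, 3) = 3
G (MIN): min(6, 12, 11) = 6
H (MIN): min(14, 8, 3) = 3
F (MAX): max(6, 3, 7) = 7
J (MIN): min(5, 11, 1) = 1
K (MIN): min(9, 3, 11) = 3
L (MIN): min(2, 9, 10) = 2
I (MAX): max(1, 3, 2) = 3
Root (MIN): min(3, 7, 3) = 3

3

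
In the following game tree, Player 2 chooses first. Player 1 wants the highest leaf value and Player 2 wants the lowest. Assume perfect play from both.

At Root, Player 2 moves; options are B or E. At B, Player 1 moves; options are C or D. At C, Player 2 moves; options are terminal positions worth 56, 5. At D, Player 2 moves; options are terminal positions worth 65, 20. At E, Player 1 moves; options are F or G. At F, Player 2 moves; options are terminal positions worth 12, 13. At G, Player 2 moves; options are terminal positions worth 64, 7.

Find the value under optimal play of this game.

12

C (Player 2): min(56, 5) = 5
D (Player 2): min(65, 20) = 20
B (Player 1): max(5, 20) = 20
F (Player 2): min(12, 13) = 12
G (Player 2): min(64, 7) = 7
E (Player 1): max(12, 7) = 12
Root (Player 2): min(20, 12) = 12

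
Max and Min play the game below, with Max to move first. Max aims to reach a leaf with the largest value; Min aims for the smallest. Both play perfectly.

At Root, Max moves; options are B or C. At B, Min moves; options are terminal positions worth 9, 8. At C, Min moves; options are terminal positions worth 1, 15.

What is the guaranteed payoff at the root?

B (Min): min(9, 8) = 8
C (Min): min(1, 15) = 1
Root (Max): max(8, 1) = 8

8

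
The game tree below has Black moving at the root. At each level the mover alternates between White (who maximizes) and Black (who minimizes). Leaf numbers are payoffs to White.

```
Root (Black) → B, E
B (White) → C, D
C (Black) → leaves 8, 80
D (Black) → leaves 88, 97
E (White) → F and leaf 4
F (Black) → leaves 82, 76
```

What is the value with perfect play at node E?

F: min(82, 76) = 76
E: max(76, 4) = 76

76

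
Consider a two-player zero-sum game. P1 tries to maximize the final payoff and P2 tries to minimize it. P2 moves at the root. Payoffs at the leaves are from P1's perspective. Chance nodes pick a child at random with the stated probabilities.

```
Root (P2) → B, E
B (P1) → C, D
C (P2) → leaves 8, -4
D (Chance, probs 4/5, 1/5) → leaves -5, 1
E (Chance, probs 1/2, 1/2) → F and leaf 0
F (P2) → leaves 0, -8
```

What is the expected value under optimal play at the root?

-4

C (P2): min(8, -4) = -4
D (Chance): 4/5·-5 + 1/5·1 = -3.8
B (P1): max(-4, -3.8) = -3.8
F (P2): min(0, -8) = -8
E (Chance): 1/2·-8 + 1/2·0 = -4
Root (P2): min(-3.8, -4) = -4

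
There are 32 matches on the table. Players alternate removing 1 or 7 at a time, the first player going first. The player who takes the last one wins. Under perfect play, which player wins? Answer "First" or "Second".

Second

Positions where the player to move wins (W) vs loses (L):
i:   0  1  2  3  4  5  6  7  8  9 10 11 12 13 14 15 16 17 18 19 20 21 22 23 24 25 26 27 28 29 30 31 32
     L  W  L  W  L  W  L  W  L  W  L  W  L  W  L  W  L  W  L  W  L  W  L  W  L  W  L  W  L  W  L  W  L
Position 32 is L, so the second player wins.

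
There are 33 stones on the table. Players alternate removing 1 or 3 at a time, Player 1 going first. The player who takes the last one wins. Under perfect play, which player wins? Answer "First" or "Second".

First

Compute winning (W) and losing (L) positions by backward induction:
i:   0  1  2  3  4  5  6  7  8  9 10 11 12 13 14 15 16 17 18 19 20 21 22 23 24 25 26 27 28 29 30 31 32 33
     L  W  L  W  L  W  L  W  L  W  L  W  L  W  L  W  L  W  L  W  L  W  L  W  L  W  L  W  L  W  L  W  L  W
Position 33 is W, so the first player wins.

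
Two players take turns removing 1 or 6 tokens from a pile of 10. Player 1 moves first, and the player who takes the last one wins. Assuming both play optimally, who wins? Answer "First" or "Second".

First

i:   0  1  2  3  4  5  6  7  8  9 10
     L  W  L  W  L  W  W  L  W  L  W
Position 10 is W, so the first player wins.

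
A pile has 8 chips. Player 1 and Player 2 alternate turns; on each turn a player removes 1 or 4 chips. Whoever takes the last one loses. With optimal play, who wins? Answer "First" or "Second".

Mark each pile size as W (mover wins) or L (mover loses):
i:   0  1  2  3  4  5  6  7  8
     W  L  W  L  W  W  L  W  L
Position 8 is L, so the second player wins.

Second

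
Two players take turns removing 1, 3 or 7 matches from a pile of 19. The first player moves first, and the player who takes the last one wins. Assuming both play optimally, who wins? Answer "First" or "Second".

First

Compute winning (W) and losing (L) positions by backward induction:
i:   0  1  2  3  4  5  6  7  8  9 10 11 12 13 14 15 16 17 18 19
     L  W  L  W  L  W  L  W  L  W  L  W  L  W  L  W  L  W  L  W
Position 19 is W, so the first player wins.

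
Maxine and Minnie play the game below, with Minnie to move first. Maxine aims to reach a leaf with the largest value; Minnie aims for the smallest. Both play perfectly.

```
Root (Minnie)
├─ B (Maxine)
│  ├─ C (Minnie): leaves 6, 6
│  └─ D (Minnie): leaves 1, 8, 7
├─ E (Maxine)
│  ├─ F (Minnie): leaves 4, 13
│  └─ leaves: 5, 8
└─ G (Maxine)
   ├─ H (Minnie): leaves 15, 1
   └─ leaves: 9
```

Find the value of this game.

C (Minnie): min(6, 6) = 6
D (Minnie): min(1, 8, 7) = 1
B (Maxine): max(6, 1) = 6
F (Minnie): min(4, 13) = 4
E (Maxine): max(4, 5, 8) = 8
H (Minnie): min(15, 1) = 1
G (Maxine): max(1, 9) = 9
Root (Minnie): min(6, 8, 9) = 6

6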